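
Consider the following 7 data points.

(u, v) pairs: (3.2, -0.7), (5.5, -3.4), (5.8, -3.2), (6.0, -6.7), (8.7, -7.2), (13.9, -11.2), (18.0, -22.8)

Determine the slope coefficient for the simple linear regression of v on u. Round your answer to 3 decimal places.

n = 7, Σx = 61.1, Σy = -55.2, Σxy = -708.42, Σx² = 703.03
Sxx = Σx² − (Σx)²/n = 703.03 − 533.315714 = 169.714286
Sxy = Σxy − (Σx)(Σy)/n = -708.42 − (-481.817143) = -226.602857
b = Sxy/Sxx = -226.602857/169.714286 = -1.335202

-1.335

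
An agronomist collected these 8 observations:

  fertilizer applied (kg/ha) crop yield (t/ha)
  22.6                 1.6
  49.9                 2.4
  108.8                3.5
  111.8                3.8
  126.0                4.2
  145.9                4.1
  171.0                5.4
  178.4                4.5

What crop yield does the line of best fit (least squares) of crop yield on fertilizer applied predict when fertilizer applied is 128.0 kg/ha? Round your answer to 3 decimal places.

3.976

n = 8, Σx = 914.4, Σy = 29.5, Σxy = 3815.15, Σx² = 125567.82
Sxx = Σx² − (Σx)²/n = 125567.82 − 104515.92 = 21051.9
Sxy = Σxy − (Σx)(Σy)/n = 3815.15 − 3371.85 = 443.3
b = Sxy/Sxx = 443.3/21051.9 = 0.021057
a = ȳ − b·x̄ = 3.6875 − 0.021057·114.3 = 1.280630
ŷ(128.0) = a + b·128.0 = 1.280630 + 0.021057·128 = 3.975987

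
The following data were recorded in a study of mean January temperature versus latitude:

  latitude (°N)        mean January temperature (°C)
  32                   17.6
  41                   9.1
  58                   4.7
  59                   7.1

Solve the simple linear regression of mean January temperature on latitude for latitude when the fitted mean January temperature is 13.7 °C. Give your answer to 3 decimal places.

36.854

n = 4, Σx = 190, Σy = 38.5, Σxy = 1627.8, Σx² = 9550
Sxx = Σx² − (Σx)²/n = 9550 − 9025 = 525
Sxy = Σxy − (Σx)(Σy)/n = 1627.8 − 1828.75 = -200.95
b = Sxy/Sxx = -200.95/525 = -0.382762
a = ȳ − b·x̄ = 9.625 − (-0.382762)·47.5 = 27.806190
Set a + b·x = 13.7: x = (13.7 − 27.806190) / (-0.382762) = 36.853695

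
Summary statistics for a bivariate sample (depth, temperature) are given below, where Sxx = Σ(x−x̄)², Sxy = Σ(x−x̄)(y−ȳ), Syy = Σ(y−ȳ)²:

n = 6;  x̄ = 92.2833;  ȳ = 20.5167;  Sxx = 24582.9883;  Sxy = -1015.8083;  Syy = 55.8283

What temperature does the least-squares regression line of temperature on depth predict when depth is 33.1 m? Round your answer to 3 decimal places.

22.962

b = Sxy/Sxx = -1015.8083/24582.9883 = -0.041322
a = ȳ − b·x̄ = 20.5167 − (-0.041322)·92.2833 = 24.329993
ŷ(33.1) = a + b·33.1 = 24.329993 + (-0.041322)·33.1 = 22.962248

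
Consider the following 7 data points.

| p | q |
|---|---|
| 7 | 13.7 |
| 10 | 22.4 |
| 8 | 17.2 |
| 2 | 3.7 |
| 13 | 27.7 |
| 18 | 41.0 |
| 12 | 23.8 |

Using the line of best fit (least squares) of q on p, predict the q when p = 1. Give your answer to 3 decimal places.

n = 7, Σx = 70, Σy = 149.5, Σxy = 1848.6, Σx² = 854
Sxx = Σx² − (Σx)²/n = 854 − 700 = 154
Sxy = Σxy − (Σx)(Σy)/n = 1848.6 − 1495 = 353.6
b = Sxy/Sxx = 353.6/154 = 2.296104
a = ȳ − b·x̄ = 21.357143 − 2.296104·10 = -1.603896
ŷ(1) = a + b·1 = -1.603896 + 2.296104·1 = 0.692208

0.692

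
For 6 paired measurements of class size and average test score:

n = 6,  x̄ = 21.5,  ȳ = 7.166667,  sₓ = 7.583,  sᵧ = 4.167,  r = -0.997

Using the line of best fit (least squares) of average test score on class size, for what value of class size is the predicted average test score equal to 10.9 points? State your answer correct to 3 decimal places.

14.686

b = r · sᵧ/sₓ = -0.997 · 4.167/7.583 = -0.547870
a = ȳ − b·x̄ = 7.166667 − (-0.547870)·21.5 = 18.945874
Set a + b·x = 10.9: x = (10.9 − 18.945874) / (-0.547870) = 14.685733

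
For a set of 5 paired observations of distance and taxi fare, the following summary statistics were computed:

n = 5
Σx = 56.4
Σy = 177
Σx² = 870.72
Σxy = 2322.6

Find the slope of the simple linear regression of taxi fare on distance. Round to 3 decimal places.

Sxx = Σx² − (Σx)²/n = 870.72 − 636.192 = 234.528
Sxy = Σxy − (Σx)(Σy)/n = 2322.6 − 1996.56 = 326.04
b = Sxy/Sxx = 326.04/234.528 = 1.390196

1.390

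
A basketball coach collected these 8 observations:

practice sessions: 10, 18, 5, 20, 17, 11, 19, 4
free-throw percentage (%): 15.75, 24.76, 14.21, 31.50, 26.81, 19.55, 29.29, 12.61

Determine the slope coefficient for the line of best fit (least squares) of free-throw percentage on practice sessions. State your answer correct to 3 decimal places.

n = 8, Σx = 104, Σy = 174.48, Σxy = 2582, Σx² = 1636
Sxx = Σx² − (Σx)²/n = 1636 − 1352 = 284
Sxy = Σxy − (Σx)(Σy)/n = 2582 − 2268.24 = 313.76
b = Sxy/Sxx = 313.76/284 = 1.104789

1.105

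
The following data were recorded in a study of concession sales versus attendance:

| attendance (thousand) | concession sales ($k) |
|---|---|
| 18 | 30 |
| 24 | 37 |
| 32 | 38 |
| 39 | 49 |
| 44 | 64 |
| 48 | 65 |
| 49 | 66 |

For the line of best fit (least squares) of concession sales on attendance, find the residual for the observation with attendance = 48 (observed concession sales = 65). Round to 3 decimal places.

n = 7, Σx = 254, Σy = 349, Σxy = 13725, Σx² = 10086
Sxx = Σx² − (Σx)²/n = 10086 − 9216.571429 = 869.428571
Sxy = Σxy − (Σx)(Σy)/n = 13725 − 12663.714286 = 1061.285714
b = Sxy/Sxx = 1061.285714/869.428571 = 1.220670
a = ȳ − b·x̄ = 49.857143 − 1.220670·36.285714 = 5.564246
ŷ(48) = 5.564246 + 1.220670·48 = 64.156425
residual = y − ŷ = 65 − 64.156425 = 0.843575

0.844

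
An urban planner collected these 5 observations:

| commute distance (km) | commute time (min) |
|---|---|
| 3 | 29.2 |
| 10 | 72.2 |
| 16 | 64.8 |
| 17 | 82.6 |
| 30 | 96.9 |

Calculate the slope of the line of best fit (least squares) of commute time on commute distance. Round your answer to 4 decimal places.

n = 5, Σx = 76, Σy = 345.7, Σxy = 6157.6, Σx² = 1554
Sxx = Σx² − (Σx)²/n = 1554 − 1155.2 = 398.8
Sxy = Σxy − (Σx)(Σy)/n = 6157.6 − 5254.64 = 902.96
b = Sxy/Sxx = 902.96/398.8 = 2.264193

2.2642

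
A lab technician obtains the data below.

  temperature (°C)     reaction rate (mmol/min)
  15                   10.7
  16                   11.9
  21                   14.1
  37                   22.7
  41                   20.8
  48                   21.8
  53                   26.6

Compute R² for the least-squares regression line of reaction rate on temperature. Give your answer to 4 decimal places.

n = 7, Σx = 231, Σy = 128.6, Σxy = 4795.9, Σx² = 9085, Σy² = 2585.64
Sxx = Σx² − (Σx)²/n = 9085 − 7623 = 1462
Sxy = Σxy − (Σx)(Σy)/n = 4795.9 − 4243.8 = 552.1
Syy = Σy² − (Σy)²/n = 2585.64 − 2362.565714 = 223.074286
R² = Sxy²/(Sxx·Syy) = (552.1)²/(1462·223.074286) = 0.934628

0.9346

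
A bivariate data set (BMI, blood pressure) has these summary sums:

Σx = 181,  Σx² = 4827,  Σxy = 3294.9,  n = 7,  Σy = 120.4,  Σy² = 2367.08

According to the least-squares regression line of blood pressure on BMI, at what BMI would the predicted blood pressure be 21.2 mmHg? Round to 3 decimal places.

Sxx = Σx² − (Σx)²/n = 4827 − 4680.142857 = 146.857143
Sxy = Σxy − (Σx)(Σy)/n = 3294.9 − 3113.2 = 181.7
b = Sxy/Sxx = 181.7/146.857143 = 1.237257
a = ȳ − b·x̄ = 17.2 − 1.237257·25.857143 = -14.791926
Set a + b·x = 21.2: x = (21.2 − (-14.791926)) / 1.237257 = 29.090101

29.090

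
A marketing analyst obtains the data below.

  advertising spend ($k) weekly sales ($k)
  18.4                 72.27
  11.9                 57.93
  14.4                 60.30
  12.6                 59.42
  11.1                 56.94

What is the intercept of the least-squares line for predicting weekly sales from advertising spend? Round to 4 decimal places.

n = 5, Σx = 68.4, Σy = 306.86, Σxy = 4268.181, Σx² = 969.5
Sxx = Σx² − (Σx)²/n = 969.5 − 935.712 = 33.788
Sxy = Σxy − (Σx)(Σy)/n = 4268.181 − 4197.8448 = 70.3362
b = Sxy/Sxx = 70.3362/33.788 = 2.081692
a = ȳ − b·x̄ = 61.372 − 2.081692·13.68 = 32.894457

32.8945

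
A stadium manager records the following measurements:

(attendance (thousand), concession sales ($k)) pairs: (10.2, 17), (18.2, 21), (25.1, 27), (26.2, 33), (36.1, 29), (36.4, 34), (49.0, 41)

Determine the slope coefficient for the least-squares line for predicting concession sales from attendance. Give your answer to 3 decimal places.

0.587

n = 7, Σx = 201.2, Σy = 202, Σxy = 6391.4, Σx² = 6780.9
Sxx = Σx² − (Σx)²/n = 6780.9 − 5783.062857 = 997.837143
Sxy = Σxy − (Σx)(Σy)/n = 6391.4 − 5806.057143 = 585.342857
b = Sxy/Sxx = 585.342857/997.837143 = 0.586612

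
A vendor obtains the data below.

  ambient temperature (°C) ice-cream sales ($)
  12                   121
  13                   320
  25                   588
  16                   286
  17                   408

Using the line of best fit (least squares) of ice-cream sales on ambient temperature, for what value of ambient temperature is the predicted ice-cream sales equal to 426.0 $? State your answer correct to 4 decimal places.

n = 5, Σx = 83, Σy = 1723, Σxy = 31824, Σx² = 1483
Sxx = Σx² − (Σx)²/n = 1483 − 1377.8 = 105.2
Sxy = Σxy − (Σx)(Σy)/n = 31824 − 28601.8 = 3222.2
b = Sxy/Sxx = 3222.2/105.2 = 30.629278
a = ȳ − b·x̄ = 344.6 − 30.629278·16.6 = -163.846008
Set a + b·x = 426.0: x = (426.0 − (-163.846008)) / 30.629278 = 19.257588

19.2576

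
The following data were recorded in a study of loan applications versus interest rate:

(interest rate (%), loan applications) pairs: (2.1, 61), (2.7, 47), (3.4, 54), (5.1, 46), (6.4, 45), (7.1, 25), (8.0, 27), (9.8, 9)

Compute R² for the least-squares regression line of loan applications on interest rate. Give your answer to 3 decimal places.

0.867

n = 8, Σx = 44.6, Σy = 314, Σxy = 1442.9, Σx² = 300.68, Σy² = 14422
Sxx = Σx² − (Σx)²/n = 300.68 − 248.645 = 52.035
Sxy = Σxy − (Σx)(Σy)/n = 1442.9 − 1750.55 = -307.65
Syy = Σy² − (Σy)²/n = 14422 − 12324.5 = 2097.5
R² = Sxy²/(Sxx·Syy) = (-307.65)²/(52.035·2097.5) = 0.867194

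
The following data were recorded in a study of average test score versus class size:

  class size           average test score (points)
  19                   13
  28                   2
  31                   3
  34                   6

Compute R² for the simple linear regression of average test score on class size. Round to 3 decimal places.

0.556

n = 4, Σx = 112, Σy = 24, Σxy = 600, Σx² = 3262, Σy² = 218
Sxx = Σx² − (Σx)²/n = 3262 − 3136 = 126
Sxy = Σxy − (Σx)(Σy)/n = 600 − 672 = -72
Syy = Σy² − (Σy)²/n = 218 − 144 = 74
R² = Sxy²/(Sxx·Syy) = (-72)²/(126·74) = 0.555985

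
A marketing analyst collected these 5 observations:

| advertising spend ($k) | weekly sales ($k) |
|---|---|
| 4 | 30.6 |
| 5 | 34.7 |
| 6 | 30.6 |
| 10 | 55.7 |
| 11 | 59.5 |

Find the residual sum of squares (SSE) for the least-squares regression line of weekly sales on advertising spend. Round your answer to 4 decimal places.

n = 5, Σx = 36, Σy = 211.1, Σxy = 1691, Σx² = 298, Σy² = 9719.55
Sxx = Σx² − (Σx)²/n = 298 − 259.2 = 38.8
Sxy = Σxy − (Σx)(Σy)/n = 1691 − 1519.92 = 171.08
Syy = Σy² − (Σy)²/n = 9719.55 − 8912.642 = 806.908
b = Sxy/Sxx = 171.08/38.8 = 4.409278
SSE = Syy − b·Sxy = 806.908 − 4.409278·171.08 = 52.568660

52.5687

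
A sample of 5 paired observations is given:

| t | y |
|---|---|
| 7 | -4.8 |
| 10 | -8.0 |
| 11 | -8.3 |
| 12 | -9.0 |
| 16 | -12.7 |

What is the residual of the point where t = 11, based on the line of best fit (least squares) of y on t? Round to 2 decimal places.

0.09

n = 5, Σx = 56, Σy = -42.8, Σxy = -516.1, Σx² = 670
Sxx = Σx² − (Σx)²/n = 670 − 627.2 = 42.8
Sxy = Σxy − (Σx)(Σy)/n = -516.1 − (-479.36) = -36.74
b = Sxy/Sxx = -36.74/42.8 = -0.858411
a = ȳ − b·x̄ = -8.56 − (-0.858411)·11.2 = 1.054206
ŷ(11) = 1.054206 + (-0.858411)·11 = -8.388318
residual = y − ŷ = -8.3 − (-8.388318) = 0.088318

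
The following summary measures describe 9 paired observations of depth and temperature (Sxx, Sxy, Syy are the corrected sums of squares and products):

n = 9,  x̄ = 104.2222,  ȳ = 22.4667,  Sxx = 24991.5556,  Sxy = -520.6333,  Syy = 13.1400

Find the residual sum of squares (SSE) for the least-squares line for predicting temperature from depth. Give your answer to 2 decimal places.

2.29

b = Sxy/Sxx = -520.6333/24991.5556 = -0.020832
SSE = Syy − b·Sxy = 13.14 − (-0.020832)·(-520.6333) = 2.293975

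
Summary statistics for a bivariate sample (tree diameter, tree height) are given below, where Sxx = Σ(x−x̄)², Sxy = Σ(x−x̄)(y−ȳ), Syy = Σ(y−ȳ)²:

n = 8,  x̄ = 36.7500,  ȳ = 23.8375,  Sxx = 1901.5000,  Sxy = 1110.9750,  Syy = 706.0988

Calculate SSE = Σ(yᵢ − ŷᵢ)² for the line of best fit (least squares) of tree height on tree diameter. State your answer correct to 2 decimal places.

b = Sxy/Sxx = 1110.975/1901.5 = 0.584262
SSE = Syy − b·Sxy = 706.0988 − 0.584262·1110.975 = 56.997853

57.00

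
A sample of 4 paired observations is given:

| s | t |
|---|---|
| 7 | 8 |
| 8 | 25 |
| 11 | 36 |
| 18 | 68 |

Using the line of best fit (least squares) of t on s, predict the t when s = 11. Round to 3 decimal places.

n = 4, Σx = 44, Σy = 137, Σxy = 1876, Σx² = 558
Sxx = Σx² − (Σx)²/n = 558 − 484 = 74
Sxy = Σxy − (Σx)(Σy)/n = 1876 − 1507 = 369
b = Sxy/Sxx = 369/74 = 4.986486
a = ȳ − b·x̄ = 34.25 − 4.986486·11 = -20.601351
ŷ(11) = a + b·11 = -20.601351 + 4.986486·11 = 34.25

34.250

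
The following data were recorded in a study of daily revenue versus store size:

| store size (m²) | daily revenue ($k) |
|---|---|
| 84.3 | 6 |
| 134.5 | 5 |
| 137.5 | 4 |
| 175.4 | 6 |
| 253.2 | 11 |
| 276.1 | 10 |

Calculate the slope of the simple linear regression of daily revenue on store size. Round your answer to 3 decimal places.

n = 6, Σx = 1061, Σy = 42, Σxy = 8326.9, Σx² = 215209.6
Sxx = Σx² − (Σx)²/n = 215209.6 − 187620.166667 = 27589.433333
Sxy = Σxy − (Σx)(Σy)/n = 8326.9 − 7427 = 899.9
b = Sxy/Sxx = 899.9/27589.433333 = 0.032618

0.033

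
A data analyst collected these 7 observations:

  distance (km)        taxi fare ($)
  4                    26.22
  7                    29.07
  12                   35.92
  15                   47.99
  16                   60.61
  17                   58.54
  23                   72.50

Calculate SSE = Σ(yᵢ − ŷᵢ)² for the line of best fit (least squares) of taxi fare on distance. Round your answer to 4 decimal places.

131.7690

n = 7, Σx = 94, Σy = 330.85, Σxy = 5091.7, Σx² = 1508, Σy² = 17482.5935
Sxx = Σx² − (Σx)²/n = 1508 − 1262.285714 = 245.714286
Sxy = Σxy − (Σx)(Σy)/n = 5091.7 − 4442.842857 = 648.857143
Syy = Σy² − (Σy)²/n = 17482.5935 − 15637.388929 = 1845.204571
b = Sxy/Sxx = 648.857143/245.714286 = 2.640698
SSE = Syy − b·Sxy = 1845.204571 − 2.640698·648.857143 = 131.769023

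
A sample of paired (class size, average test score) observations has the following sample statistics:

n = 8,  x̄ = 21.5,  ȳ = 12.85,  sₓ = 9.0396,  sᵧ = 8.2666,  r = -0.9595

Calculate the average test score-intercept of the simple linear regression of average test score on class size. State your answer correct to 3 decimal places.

b = r · sᵧ/sₓ = -0.9595 · 8.2666/9.0396 = -0.877451
a = ȳ − b·x̄ = 12.85 − (-0.877451)·21.5 = 31.715189

31.715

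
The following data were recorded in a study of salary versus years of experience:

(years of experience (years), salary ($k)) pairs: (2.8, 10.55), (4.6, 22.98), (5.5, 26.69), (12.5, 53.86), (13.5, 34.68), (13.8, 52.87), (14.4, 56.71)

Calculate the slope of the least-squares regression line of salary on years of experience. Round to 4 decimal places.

3.2382

n = 7, Σx = 67.1, Σy = 258.34, Σxy = 2969.703, Σx² = 795.55
Sxx = Σx² − (Σx)²/n = 795.55 − 643.201429 = 152.348571
Sxy = Σxy − (Σx)(Σy)/n = 2969.703 − 2476.373429 = 493.329571
b = Sxy/Sxx = 493.329571/152.348571 = 3.238163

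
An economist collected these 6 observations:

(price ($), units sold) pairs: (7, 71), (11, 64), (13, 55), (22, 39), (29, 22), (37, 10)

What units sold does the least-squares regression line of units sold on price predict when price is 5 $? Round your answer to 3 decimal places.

74.243

n = 6, Σx = 119, Σy = 261, Σxy = 3782, Σx² = 3033
Sxx = Σx² − (Σx)²/n = 3033 − 2360.166667 = 672.833333
Sxy = Σxy − (Σx)(Σy)/n = 3782 − 5176.5 = -1394.5
b = Sxy/Sxx = -1394.5/672.833333 = -2.072579
a = ȳ − b·x̄ = 43.5 − (-2.072579)·19.833333 = 84.606143
ŷ(5) = a + b·5 = 84.606143 + (-2.072579)·5 = 74.243250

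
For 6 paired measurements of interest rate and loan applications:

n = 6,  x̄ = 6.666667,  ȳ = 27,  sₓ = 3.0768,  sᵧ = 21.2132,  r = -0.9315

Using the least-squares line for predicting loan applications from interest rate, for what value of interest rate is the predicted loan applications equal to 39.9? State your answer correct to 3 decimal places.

4.658

b = r · sᵧ/sₓ = -0.9315 · 21.2132/3.0768 = -6.422288
a = ȳ − b·x̄ = 27 − (-6.422288)·6.666667 = 69.815256
Set a + b·x = 39.9: x = (39.9 − 69.815256) / (-6.422288) = 4.658037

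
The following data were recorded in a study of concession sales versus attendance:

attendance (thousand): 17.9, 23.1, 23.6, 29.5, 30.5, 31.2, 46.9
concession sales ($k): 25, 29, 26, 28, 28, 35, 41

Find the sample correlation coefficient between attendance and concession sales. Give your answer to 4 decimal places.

n = 7, Σx = 202.7, Σy = 212, Σxy = 6425.9, Σx² = 6384.53, Σy² = 6616
Sxx = Σx² − (Σx)²/n = 6384.53 − 5869.612857 = 514.917143
Sxy = Σxy − (Σx)(Σy)/n = 6425.9 − 6138.914286 = 286.985714
Syy = Σy² − (Σy)²/n = 6616 − 6420.571429 = 195.428571
r = Sxy/√(Sxx·Syy) = 286.985714/√(100629.521633) = 286.985714/317.221566 = 0.904685

0.9047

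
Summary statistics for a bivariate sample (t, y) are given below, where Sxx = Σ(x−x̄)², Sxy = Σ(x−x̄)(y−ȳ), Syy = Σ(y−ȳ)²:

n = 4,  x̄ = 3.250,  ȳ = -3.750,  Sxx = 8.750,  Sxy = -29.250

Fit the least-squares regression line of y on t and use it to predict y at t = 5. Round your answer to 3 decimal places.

-9.600

b = Sxy/Sxx = -29.25/8.75 = -3.342857
a = ȳ − b·x̄ = -3.75 − (-3.342857)·3.25 = 7.114286
ŷ(5) = a + b·5 = 7.114286 + (-3.342857)·5 = -9.6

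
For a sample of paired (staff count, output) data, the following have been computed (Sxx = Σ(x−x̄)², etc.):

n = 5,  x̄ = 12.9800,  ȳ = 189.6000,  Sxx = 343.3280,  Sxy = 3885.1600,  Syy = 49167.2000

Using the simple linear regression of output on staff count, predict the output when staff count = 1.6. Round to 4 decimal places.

60.8219

b = Sxy/Sxx = 3885.16/343.328 = 11.316176
a = ȳ − b·x̄ = 189.6 − 11.316176·12.98 = 42.716038
ŷ(1.6) = a + b·1.6 = 42.716038 + 11.316176·1.6 = 60.821920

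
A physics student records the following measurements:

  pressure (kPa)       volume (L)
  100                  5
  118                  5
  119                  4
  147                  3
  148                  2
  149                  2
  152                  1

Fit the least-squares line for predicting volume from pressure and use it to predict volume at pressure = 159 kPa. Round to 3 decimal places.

1.333

n = 7, Σx = 933, Σy = 22, Σxy = 2753, Σx² = 126903
Sxx = Σx² − (Σx)²/n = 126903 − 124355.571429 = 2547.428571
Sxy = Σxy − (Σx)(Σy)/n = 2753 − 2932.285714 = -179.285714
b = Sxy/Sxx = -179.285714/2547.428571 = -0.070379
a = ȳ − b·x̄ = 3.142857 − (-0.070379)·133.285714 = 12.523385
ŷ(159) = a + b·159 = 12.523385 + (-0.070379)·159 = 1.333109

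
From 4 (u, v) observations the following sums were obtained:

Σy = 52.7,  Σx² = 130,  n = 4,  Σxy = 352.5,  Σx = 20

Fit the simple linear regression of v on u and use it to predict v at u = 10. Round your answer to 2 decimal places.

Sxx = Σx² − (Σx)²/n = 130 − 100 = 30
Sxy = Σxy − (Σx)(Σy)/n = 352.5 − 263.5 = 89
b = Sxy/Sxx = 89/30 = 2.966667
a = ȳ − b·x̄ = 13.175 − 2.966667·5 = -1.658333
ŷ(10) = a + b·10 = -1.658333 + 2.966667·10 = 28.008333

28.01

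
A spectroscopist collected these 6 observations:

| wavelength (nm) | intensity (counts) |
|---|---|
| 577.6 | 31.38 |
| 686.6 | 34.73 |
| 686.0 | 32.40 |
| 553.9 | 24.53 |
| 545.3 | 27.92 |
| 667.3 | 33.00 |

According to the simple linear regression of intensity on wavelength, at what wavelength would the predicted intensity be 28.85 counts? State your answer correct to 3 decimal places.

n = 6, Σx = 3716.7, Σy = 183.96, Σxy = 115029.949, Σx² = 2325083.91
Sxx = Σx² − (Σx)²/n = 2325083.91 − 2302309.815 = 22774.095
Sxy = Σxy − (Σx)(Σy)/n = 115029.949 − 113954.022 = 1075.927
b = Sxy/Sxx = 1075.927/22774.095 = 0.047243
a = ȳ − b·x̄ = 30.66 − 0.047243·619.45 = 1.395040
Set a + b·x = 28.85: x = (28.85 − 1.395040) / 0.047243 = 581.137817

581.138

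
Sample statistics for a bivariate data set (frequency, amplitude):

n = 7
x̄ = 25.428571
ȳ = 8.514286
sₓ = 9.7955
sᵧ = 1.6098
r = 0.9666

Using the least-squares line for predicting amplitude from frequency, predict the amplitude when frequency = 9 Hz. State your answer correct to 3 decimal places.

b = r · sᵧ/sₓ = 0.9666 · 1.6098/9.7955 = 0.158852
a = ȳ − b·x̄ = 8.514286 − 0.158852·25.428571 = 4.474912
ŷ(9) = a + b·9 = 4.474912 + 0.158852·9 = 5.904578

5.905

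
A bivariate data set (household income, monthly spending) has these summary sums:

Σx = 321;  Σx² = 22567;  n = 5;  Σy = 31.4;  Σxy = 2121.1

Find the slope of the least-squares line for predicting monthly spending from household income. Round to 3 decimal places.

0.054

Sxx = Σx² − (Σx)²/n = 22567 − 20608.2 = 1958.8
Sxy = Σxy − (Σx)(Σy)/n = 2121.1 − 2015.88 = 105.22
b = Sxy/Sxx = 105.22/1958.8 = 0.053717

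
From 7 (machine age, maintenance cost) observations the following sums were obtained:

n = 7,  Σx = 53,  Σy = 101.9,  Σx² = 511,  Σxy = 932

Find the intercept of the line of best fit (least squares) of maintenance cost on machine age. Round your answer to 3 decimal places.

3.483

Sxx = Σx² − (Σx)²/n = 511 − 401.285714 = 109.714286
Sxy = Σxy − (Σx)(Σy)/n = 932 − 771.528571 = 160.471429
b = Sxy/Sxx = 160.471429/109.714286 = 1.462630
a = ȳ − b·x̄ = 14.557143 − 1.462630·7.571429 = 3.482943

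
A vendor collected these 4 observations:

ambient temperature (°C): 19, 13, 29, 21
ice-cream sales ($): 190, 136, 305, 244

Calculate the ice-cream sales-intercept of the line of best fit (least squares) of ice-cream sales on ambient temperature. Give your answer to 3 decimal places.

n = 4, Σx = 82, Σy = 875, Σxy = 19347, Σx² = 1812
Sxx = Σx² − (Σx)²/n = 1812 − 1681 = 131
Sxy = Σxy − (Σx)(Σy)/n = 19347 − 17937.5 = 1409.5
b = Sxy/Sxx = 1409.5/131 = 10.759542
a = ȳ − b·x̄ = 218.75 − 10.759542·20.5 = -1.820611

-1.821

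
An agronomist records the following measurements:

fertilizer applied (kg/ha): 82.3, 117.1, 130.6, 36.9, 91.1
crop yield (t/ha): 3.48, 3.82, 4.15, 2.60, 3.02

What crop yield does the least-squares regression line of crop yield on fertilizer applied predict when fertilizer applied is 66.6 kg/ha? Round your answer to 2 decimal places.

n = 5, Σx = 458, Σy = 17.07, Σxy = 1646.778, Σx² = 47202.88
Sxx = Σx² − (Σx)²/n = 47202.88 − 41952.8 = 5250.08
Sxy = Σxy − (Σx)(Σy)/n = 1646.778 − 1563.612 = 83.166
b = Sxy/Sxx = 83.166/5250.08 = 0.015841
a = ȳ − b·x̄ = 3.414 − 0.015841·91.6 = 1.962973
ŷ(66.6) = a + b·66.6 = 1.962973 + 0.015841·66.6 = 3.017977

3.02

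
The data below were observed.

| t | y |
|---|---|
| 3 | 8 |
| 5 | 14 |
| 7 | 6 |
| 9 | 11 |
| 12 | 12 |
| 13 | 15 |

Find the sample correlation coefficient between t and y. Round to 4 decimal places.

n = 6, Σx = 49, Σy = 66, Σxy = 574, Σx² = 477, Σy² = 786
Sxx = Σx² − (Σx)²/n = 477 − 400.166667 = 76.833333
Sxy = Σxy − (Σx)(Σy)/n = 574 − 539 = 35
Syy = Σy² − (Σy)²/n = 786 − 726 = 60
r = Sxy/√(Sxx·Syy) = 35/√(4610) = 35/67.896981 = 0.515487

0.5155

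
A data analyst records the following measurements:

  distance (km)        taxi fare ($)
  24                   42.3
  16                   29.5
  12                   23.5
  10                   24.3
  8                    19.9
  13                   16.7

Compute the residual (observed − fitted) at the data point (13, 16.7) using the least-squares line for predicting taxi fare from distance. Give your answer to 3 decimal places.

-8.153

n = 6, Σx = 83, Σy = 156.2, Σxy = 2388.5, Σx² = 1309
Sxx = Σx² − (Σx)²/n = 1309 − 1148.166667 = 160.833333
Sxy = Σxy − (Σx)(Σy)/n = 2388.5 − 2160.766667 = 227.733333
b = Sxy/Sxx = 227.733333/160.833333 = 1.415959
a = ȳ − b·x̄ = 26.033333 − 1.415959·13.833333 = 6.445907
ŷ(13) = 6.445907 + 1.415959·13 = 24.853368
residual = y − ŷ = 16.7 − 24.853368 = -8.153368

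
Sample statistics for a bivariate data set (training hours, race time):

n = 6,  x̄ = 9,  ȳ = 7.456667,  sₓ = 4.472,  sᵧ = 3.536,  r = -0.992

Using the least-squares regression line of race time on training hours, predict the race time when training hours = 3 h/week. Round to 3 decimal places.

12.163

b = r · sᵧ/sₓ = -0.992 · 3.536/4.472 = -0.784372
a = ȳ − b·x̄ = 7.456667 − (-0.784372)·9 = 14.516016
ŷ(3) = a + b·3 = 14.516016 + (-0.784372)·3 = 12.162900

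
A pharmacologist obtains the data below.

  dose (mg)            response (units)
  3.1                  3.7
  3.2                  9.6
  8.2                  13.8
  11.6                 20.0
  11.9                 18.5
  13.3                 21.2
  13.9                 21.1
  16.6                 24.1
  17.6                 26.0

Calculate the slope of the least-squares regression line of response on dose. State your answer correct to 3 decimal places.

n = 9, Σx = 99.4, Σy = 158, Σxy = 2040.41, Σx² = 1318.68
Sxx = Σx² − (Σx)²/n = 1318.68 − 1097.817778 = 220.862222
Sxy = Σxy − (Σx)(Σy)/n = 2040.41 − 1745.022222 = 295.387778
b = Sxy/Sxx = 295.387778/220.862222 = 1.337430

1.337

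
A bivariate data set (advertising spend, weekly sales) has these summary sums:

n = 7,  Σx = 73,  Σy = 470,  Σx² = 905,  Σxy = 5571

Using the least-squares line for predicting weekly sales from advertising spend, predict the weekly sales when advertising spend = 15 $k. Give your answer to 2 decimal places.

Sxx = Σx² − (Σx)²/n = 905 − 761.285714 = 143.714286
Sxy = Σxy − (Σx)(Σy)/n = 5571 − 4901.428571 = 669.571429
b = Sxy/Sxx = 669.571429/143.714286 = 4.659046
a = ȳ − b·x̄ = 67.142857 − 4.659046·10.428571 = 18.555666
ŷ(15) = a + b·15 = 18.555666 + 4.659046·15 = 88.441352

88.44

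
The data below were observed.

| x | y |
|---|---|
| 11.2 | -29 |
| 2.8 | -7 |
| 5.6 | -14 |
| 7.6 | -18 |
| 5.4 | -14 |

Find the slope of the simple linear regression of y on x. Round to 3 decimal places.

-2.578

n = 5, Σx = 32.6, Σy = -82, Σxy = -635.2, Σx² = 251.56
Sxx = Σx² − (Σx)²/n = 251.56 − 212.552 = 39.008
Sxy = Σxy − (Σx)(Σy)/n = -635.2 − (-534.64) = -100.56
b = Sxy/Sxx = -100.56/39.008 = -2.577933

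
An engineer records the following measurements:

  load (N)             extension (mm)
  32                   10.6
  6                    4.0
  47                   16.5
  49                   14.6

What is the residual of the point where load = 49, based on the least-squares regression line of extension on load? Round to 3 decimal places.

n = 4, Σx = 134, Σy = 45.7, Σxy = 1854.1, Σx² = 5670
Sxx = Σx² − (Σx)²/n = 5670 − 4489 = 1181
Sxy = Σxy − (Σx)(Σy)/n = 1854.1 − 1530.95 = 323.15
b = Sxy/Sxx = 323.15/1181 = 0.273624
a = ȳ − b·x̄ = 11.425 − 0.273624·33.5 = 2.258594
ŷ(49) = 2.258594 + 0.273624·49 = 15.666173
residual = y − ŷ = 14.6 − 15.666173 = -1.066173

-1.066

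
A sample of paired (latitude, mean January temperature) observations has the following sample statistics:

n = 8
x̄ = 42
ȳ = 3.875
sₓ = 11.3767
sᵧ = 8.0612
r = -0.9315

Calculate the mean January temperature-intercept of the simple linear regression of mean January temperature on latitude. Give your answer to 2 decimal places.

b = r · sᵧ/sₓ = -0.9315 · 8.0612/11.3767 = -0.660034
a = ȳ − b·x̄ = 3.875 − (-0.660034)·42 = 31.596424

31.60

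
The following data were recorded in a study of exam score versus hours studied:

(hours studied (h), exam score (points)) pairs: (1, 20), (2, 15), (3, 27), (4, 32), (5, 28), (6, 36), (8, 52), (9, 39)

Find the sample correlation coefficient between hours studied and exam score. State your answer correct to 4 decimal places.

0.8757

n = 8, Σx = 38, Σy = 249, Σxy = 1382, Σx² = 236, Σy² = 8683
Sxx = Σx² − (Σx)²/n = 236 − 180.5 = 55.5
Sxy = Σxy − (Σx)(Σy)/n = 1382 − 1182.75 = 199.25
Syy = Σy² − (Σy)²/n = 8683 − 7750.125 = 932.875
r = Sxy/√(Sxx·Syy) = 199.25/√(51774.5625) = 199.25/227.540244 = 0.875669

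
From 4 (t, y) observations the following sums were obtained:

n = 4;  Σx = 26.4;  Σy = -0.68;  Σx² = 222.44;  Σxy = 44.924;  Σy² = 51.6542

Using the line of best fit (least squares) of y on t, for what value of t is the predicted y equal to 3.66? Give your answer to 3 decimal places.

10.336

Sxx = Σx² − (Σx)²/n = 222.44 − 174.24 = 48.2
Sxy = Σxy − (Σx)(Σy)/n = 44.924 − (-4.488) = 49.412
b = Sxy/Sxx = 49.412/48.2 = 1.025145
a = ȳ − b·x̄ = -0.17 − 1.025145·6.6 = -6.935959
Set a + b·x = 3.66: x = (3.66 − (-6.935959)) / 1.025145 = 10.336056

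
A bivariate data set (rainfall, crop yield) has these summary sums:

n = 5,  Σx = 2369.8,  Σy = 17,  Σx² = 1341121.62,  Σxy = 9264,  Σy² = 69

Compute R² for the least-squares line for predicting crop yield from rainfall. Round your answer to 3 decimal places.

0.597

Sxx = Σx² − (Σx)²/n = 1341121.62 − 1123190.408 = 217931.212
Sxy = Σxy − (Σx)(Σy)/n = 9264 − 8057.32 = 1206.68
Syy = Σy² − (Σy)²/n = 69 − 57.8 = 11.2
R² = Sxy²/(Sxx·Syy) = (1206.68)²/(217931.212·11.2) = 0.596550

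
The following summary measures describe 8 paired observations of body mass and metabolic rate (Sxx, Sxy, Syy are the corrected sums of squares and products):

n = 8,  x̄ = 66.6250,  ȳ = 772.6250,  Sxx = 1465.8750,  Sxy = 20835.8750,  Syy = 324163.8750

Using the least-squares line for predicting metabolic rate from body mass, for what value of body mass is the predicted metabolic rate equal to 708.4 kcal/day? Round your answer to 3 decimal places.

b = Sxy/Sxx = 20835.875/1465.875 = 14.213951
a = ȳ − b·x̄ = 772.625 − 14.213951·66.625 = -174.379466
Set a + b·x = 708.4: x = (708.4 − (-174.379466)) / 14.213951 = 62.106552

62.107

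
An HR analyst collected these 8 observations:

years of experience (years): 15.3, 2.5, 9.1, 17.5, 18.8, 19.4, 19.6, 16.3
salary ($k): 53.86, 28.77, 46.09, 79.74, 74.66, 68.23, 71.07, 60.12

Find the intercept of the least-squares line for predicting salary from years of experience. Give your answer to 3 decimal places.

n = 8, Σx = 118.5, Σy = 482.54, Σxy = 7811.05, Σx² = 2009.05
Sxx = Σx² − (Σx)²/n = 2009.05 − 1755.28125 = 253.76875
Sxy = Σxy − (Σx)(Σy)/n = 7811.05 − 7147.62375 = 663.42625
b = Sxy/Sxx = 663.42625/253.76875 = 2.614295
a = ȳ − b·x̄ = 60.3175 − 2.614295·14.8125 = 21.593263

21.593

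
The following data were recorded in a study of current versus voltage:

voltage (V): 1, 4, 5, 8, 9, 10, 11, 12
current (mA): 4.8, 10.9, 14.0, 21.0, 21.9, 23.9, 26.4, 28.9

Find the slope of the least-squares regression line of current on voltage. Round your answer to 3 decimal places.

2.169

n = 8, Σx = 60, Σy = 151.8, Σxy = 1359.7, Σx² = 552
Sxx = Σx² − (Σx)²/n = 552 − 450 = 102
Sxy = Σxy − (Σx)(Σy)/n = 1359.7 − 1138.5 = 221.2
b = Sxy/Sxx = 221.2/102 = 2.168627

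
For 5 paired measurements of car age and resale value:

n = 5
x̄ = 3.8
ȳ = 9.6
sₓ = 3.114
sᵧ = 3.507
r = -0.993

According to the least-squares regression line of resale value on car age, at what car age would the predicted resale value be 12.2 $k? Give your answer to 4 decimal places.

b = r · sᵧ/sₓ = -0.993 · 3.507/3.114 = -1.118321
a = ȳ − b·x̄ = 9.6 − (-1.118321)·3.8 = 13.849619
Set a + b·x = 12.2: x = (12.2 − 13.849619) / (-1.118321) = 1.475086

1.4751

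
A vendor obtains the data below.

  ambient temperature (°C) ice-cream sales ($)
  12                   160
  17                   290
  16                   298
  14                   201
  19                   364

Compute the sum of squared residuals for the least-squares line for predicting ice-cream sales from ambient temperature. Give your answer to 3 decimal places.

n = 5, Σx = 78, Σy = 1313, Σxy = 21348, Σx² = 1246, Σy² = 371401
Sxx = Σx² − (Σx)²/n = 1246 − 1216.8 = 29.2
Sxy = Σxy − (Σx)(Σy)/n = 21348 − 20482.8 = 865.2
Syy = Σy² − (Σy)²/n = 371401 − 344793.8 = 26607.2
b = Sxy/Sxx = 865.2/29.2 = 29.630137
SSE = Syy − b·Sxy = 26607.2 − 29.630137·865.2 = 971.205479

971.205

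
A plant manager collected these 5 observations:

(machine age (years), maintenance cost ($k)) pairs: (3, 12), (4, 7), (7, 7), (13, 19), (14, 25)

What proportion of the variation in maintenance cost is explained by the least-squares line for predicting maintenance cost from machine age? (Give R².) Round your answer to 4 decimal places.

0.7255

n = 5, Σx = 41, Σy = 70, Σxy = 710, Σx² = 439, Σy² = 1228
Sxx = Σx² − (Σx)²/n = 439 − 336.2 = 102.8
Sxy = Σxy − (Σx)(Σy)/n = 710 − 574 = 136
Syy = Σy² − (Σy)²/n = 1228 − 980 = 248
R² = Sxy²/(Sxx·Syy) = (136)²/(102.8·248) = 0.725493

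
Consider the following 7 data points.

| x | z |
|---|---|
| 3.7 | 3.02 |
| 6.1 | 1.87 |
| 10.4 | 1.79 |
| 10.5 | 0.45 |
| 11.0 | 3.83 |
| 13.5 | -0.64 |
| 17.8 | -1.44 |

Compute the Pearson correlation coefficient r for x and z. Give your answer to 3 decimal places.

n = 7, Σx = 73, Σy = 8.88, Σxy = 53.78, Σx² = 889.4, Σy² = 33.176
Sxx = Σx² − (Σx)²/n = 889.4 − 761.285714 = 128.114286
Sxy = Σxy − (Σx)(Σy)/n = 53.78 − 92.605714 = -38.825714
Syy = Σy² − (Σy)²/n = 33.176 − 11.264914 = 21.911086
r = Sxy/√(Sxx·Syy) = -38.825714/√(2807.123096) = -38.825714/52.982290 = -0.732806

-0.733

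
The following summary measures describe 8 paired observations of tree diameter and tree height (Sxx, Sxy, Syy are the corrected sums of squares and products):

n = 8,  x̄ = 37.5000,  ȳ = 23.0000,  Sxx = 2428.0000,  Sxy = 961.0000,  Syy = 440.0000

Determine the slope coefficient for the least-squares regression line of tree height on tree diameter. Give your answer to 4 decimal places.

0.3958

b = Sxy/Sxx = 961/2428 = 0.395799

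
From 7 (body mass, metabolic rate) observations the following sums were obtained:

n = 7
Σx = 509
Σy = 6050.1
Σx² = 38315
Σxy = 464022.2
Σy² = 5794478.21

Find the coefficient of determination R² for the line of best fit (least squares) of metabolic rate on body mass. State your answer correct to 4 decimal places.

Sxx = Σx² − (Σx)²/n = 38315 − 37011.571429 = 1303.428571
Sxy = Σxy − (Σx)(Σy)/n = 464022.2 − 439928.7 = 24093.5
Syy = Σy² − (Σy)²/n = 5794478.21 − 5229101.43 = 565376.78
R² = Sxy²/(Sxx·Syy) = (24093.5)²/(1303.428571·565376.78) = 0.787725

0.7877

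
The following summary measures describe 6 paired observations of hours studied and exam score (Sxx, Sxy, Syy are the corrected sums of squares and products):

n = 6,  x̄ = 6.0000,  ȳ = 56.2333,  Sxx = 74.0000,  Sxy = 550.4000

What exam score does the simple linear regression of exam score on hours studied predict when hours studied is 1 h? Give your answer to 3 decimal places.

b = Sxy/Sxx = 550.4/74 = 7.437838
a = ȳ − b·x̄ = 56.2333 − 7.437838·6 = 11.606273
ŷ(1) = a + b·1 = 11.606273 + 7.437838·1 = 19.044111

19.044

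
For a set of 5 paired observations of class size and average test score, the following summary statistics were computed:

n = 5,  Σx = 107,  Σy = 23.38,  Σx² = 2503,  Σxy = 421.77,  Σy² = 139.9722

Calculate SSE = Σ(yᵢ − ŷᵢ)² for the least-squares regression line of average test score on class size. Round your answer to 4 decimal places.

Sxx = Σx² − (Σx)²/n = 2503 − 2289.8 = 213.2
Sxy = Σxy − (Σx)(Σy)/n = 421.77 − 500.332 = -78.562
Syy = Σy² − (Σy)²/n = 139.9722 − 109.32488 = 30.64732
b = Sxy/Sxx = -78.562/213.2 = -0.368490
SSE = Syy − b·Sxy = 30.64732 − (-0.368490)·(-78.562) = 1.698034

1.6980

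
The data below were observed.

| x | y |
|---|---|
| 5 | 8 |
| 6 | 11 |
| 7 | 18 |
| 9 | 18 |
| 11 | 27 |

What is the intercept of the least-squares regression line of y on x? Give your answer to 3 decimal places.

n = 5, Σx = 38, Σy = 82, Σxy = 691, Σx² = 312
Sxx = Σx² − (Σx)²/n = 312 − 288.8 = 23.2
Sxy = Σxy − (Σx)(Σy)/n = 691 − 623.2 = 67.8
b = Sxy/Sxx = 67.8/23.2 = 2.922414
a = ȳ − b·x̄ = 16.4 − 2.922414·7.6 = -5.810345

-5.810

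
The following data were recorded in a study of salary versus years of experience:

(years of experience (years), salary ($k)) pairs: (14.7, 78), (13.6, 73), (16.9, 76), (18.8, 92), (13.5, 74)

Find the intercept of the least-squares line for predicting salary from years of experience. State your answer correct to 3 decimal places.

33.863

n = 5, Σx = 77.5, Σy = 393, Σxy = 6152.4, Σx² = 1222.35
Sxx = Σx² − (Σx)²/n = 1222.35 − 1201.25 = 21.1
Sxy = Σxy − (Σx)(Σy)/n = 6152.4 − 6091.5 = 60.9
b = Sxy/Sxx = 60.9/21.1 = 2.886256
a = ȳ − b·x̄ = 78.6 − 2.886256·15.5 = 33.863033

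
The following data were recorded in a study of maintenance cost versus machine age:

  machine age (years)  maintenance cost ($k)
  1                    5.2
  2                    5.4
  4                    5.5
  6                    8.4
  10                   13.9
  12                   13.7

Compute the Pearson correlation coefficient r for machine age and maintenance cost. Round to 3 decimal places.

n = 6, Σx = 35, Σy = 52.1, Σxy = 391.8, Σx² = 301, Σy² = 537.91
Sxx = Σx² − (Σx)²/n = 301 − 204.166667 = 96.833333
Sxy = Σxy − (Σx)(Σy)/n = 391.8 − 303.916667 = 87.883333
Syy = Σy² − (Σy)²/n = 537.91 − 452.401667 = 85.508333
r = Sxy/√(Sxx·Syy) = 87.883333/√(8280.056944) = 87.883333/90.994818 = 0.965806

0.966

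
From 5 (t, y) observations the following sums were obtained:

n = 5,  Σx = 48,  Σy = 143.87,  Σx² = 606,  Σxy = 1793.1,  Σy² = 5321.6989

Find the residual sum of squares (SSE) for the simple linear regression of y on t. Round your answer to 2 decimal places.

13.24

Sxx = Σx² − (Σx)²/n = 606 − 460.8 = 145.2
Sxy = Σxy − (Σx)(Σy)/n = 1793.1 − 1381.152 = 411.948
Syy = Σy² − (Σy)²/n = 5321.6989 − 4139.71538 = 1181.98352
b = Sxy/Sxx = 411.948/145.2 = 2.837107
SSE = Syy − b·Sxy = 1181.98352 − 2.837107·411.948 = 13.242785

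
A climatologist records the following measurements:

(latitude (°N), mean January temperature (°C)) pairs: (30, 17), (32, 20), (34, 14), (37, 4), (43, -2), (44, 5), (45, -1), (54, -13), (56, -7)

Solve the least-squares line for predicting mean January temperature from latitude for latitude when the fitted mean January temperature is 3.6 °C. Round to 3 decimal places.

42.120

n = 9, Σx = 375, Σy = 37, Σxy = 769, Σx² = 16311
Sxx = Σx² − (Σx)²/n = 16311 − 15625 = 686
Sxy = Σxy − (Σx)(Σy)/n = 769 − 1541.666667 = -772.666667
b = Sxy/Sxx = -772.666667/686 = -1.126336
a = ȳ − b·x̄ = 4.111111 − (-1.126336)·41.666667 = 51.041788
Set a + b·x = 3.6: x = (3.6 − 51.041788) / (-1.126336) = 42.120449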